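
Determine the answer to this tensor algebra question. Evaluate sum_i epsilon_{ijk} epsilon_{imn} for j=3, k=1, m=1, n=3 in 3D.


Using the identity: epsilon_{ijk} epsilon_{imn} = delta_{jm} delta_{kn} - delta_{jn} delta_{km}.
delta_{31} = 0
delta_{13} = 0
delta_{33} = 1
delta_{11} = 1
Result = 0 * 0 - 1 * 1 = 0 - 1 = -1

-1


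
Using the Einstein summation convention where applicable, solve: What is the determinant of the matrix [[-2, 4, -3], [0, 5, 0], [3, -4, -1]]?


Expanding along the first row, det(A) = a11*M_11 - a12*M_12 + a13*M_13, where M_1j is the (1,j) minor.
Minor M_11 = 5*-1 - 0*-4 = -5
Minor M_12 = 0*-1 - 0*3 = 0
Minor M_13 = 0*-4 - 5*3 = -15
det = -2*(-5) - 4*(0) + -3*(-15)
    = 10 - 0 + 45
    = 55

55


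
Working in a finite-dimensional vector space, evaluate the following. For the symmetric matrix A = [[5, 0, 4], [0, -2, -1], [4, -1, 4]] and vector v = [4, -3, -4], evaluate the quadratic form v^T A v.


First compute Av:
(Av)_1 = 5*4 + 0*-3 + 4*-4 = 4
(Av)_2 = 0*4 + -2*-3 + -1*-4 = 10
(Av)_3 = 4*4 + -1*-3 + 4*-4 = 3
Av = [4, 10, 3]
Then v^T (Av) = 4*4 + -3*10 + -4*3
= 16 + -30 + -12 = -26

-26


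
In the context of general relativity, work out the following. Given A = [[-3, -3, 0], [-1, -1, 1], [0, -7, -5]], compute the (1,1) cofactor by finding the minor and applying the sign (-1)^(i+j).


To find cofactor C_{11}, delete row 1 and column 1.
The resulting 2x2 submatrix is: [[-1, 1], [-7, -5]]
Minor M_{11} = -1*-5 - 1*-7
  = 5 - -7 = 12
Sign = (-1)^(1+1) = (-1)^2 = 1
Cofactor C_{11} = 1 * 12 = 12

12


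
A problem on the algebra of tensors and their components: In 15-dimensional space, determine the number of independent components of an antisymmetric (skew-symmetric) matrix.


An antisymmetric rank-2 tensor satisfies A_{ij} = -A_{ji}, so diagonal entries are zero.
The independent components are the upper-triangular entries: C(n, 2) = n(n-1)/2.
n = 15
C(15, 2) = 15 * 14 / 2 = 210 / 2 = 105

105


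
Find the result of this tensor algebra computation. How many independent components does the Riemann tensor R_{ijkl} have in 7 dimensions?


The Riemann tensor in d dimensions has d^2(d^2 - 1)/12 independent components.
d = 7, so d^2 = 49
d^2 - 1 = 48
d^2(d^2 - 1) = 49 * 48 = 2352
Divide by 12: 2352 / 12 = 196

196


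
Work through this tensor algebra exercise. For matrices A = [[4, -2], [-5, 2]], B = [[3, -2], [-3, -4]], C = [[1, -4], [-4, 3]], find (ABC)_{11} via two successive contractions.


(ABC)_{11} = sum_m (AB)_{1m} C_{m1}. First compute row 1 of AB.
(AB)_{11} = 4*3 + -2*-3 = 18
(AB)_{12} = 4*-2 + -2*-4 = 0
Now contract with column 1 of C:
(AB)_{11} * C_{11} = 18 * 1 = 18
(AB)_{12} * C_{21} = 0 * -4 = 0
(ABC)_{11} = 18 + 0 = 18

18


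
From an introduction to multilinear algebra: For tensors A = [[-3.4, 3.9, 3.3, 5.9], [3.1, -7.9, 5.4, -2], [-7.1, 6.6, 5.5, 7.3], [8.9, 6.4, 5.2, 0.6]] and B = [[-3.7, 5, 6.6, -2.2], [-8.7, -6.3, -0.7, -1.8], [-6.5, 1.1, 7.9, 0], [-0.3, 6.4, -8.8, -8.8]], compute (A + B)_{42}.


Tensor addition is component-wise: (A + B)_{ij} = A_{ij} + B_{ij}.
A_{42} = 6.4
B_{42} = 6.4
(A + B)_{42} = 6.4 + 6.4 = 12.8

12.8


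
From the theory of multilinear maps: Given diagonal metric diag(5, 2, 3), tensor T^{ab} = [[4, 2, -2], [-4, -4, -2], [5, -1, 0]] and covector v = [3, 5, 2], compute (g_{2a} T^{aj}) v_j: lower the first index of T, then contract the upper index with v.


Step 1: lower the first index. For a diagonal metric, g_{ia} T^{aj} = g_{ii} T^{ij} (no sum on i).
g_{22} = 2
S_2{}^1 = 2 * T^{21} = 2 * -4 = -8
S_2{}^2 = 2 * T^{22} = 2 * -4 = -8
S_2{}^3 = 2 * T^{23} = 2 * -2 = -4
Step 2: contract S_2{}^j with v_j.
S_2{}^1 * v_1 = -8 * 3 = -24
S_2{}^2 * v_2 = -8 * 5 = -40
S_2{}^3 * v_3 = -4 * 2 = -8
Result = -24 + -40 + -8 = -72

-72


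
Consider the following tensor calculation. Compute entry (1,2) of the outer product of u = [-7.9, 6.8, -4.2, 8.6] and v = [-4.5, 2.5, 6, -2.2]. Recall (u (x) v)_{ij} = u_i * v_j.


The outer product entry T_{ij} = u_i * v_j.
We need i=1, j=2.
u_1 = -7.9, v_2 = 2.5
T_{1,2} = -7.9 * 2.5 = -19.75

-19.75


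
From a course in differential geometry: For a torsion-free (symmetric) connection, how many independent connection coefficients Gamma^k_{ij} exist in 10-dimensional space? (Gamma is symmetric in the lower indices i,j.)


Christoffel symbols Gamma^k_{ij} are symmetric in i,j, so there are d * d(d+1)/2 independent symbols.
d = 10
d(d+1)/2 = 10 * 11 / 2 = 55
Total = 10 * 55 = 550

550


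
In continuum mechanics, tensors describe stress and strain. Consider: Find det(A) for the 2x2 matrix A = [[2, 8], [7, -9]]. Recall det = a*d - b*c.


For a 2x2 matrix [[a, b], [c, d]], det = a*d - b*c.
a = 2, b = 8, c = 7, d = -9
a*d = 2 * -9 = -18
b*c = 8 * 7 = 56
det = -18 - 56 = -74

-74


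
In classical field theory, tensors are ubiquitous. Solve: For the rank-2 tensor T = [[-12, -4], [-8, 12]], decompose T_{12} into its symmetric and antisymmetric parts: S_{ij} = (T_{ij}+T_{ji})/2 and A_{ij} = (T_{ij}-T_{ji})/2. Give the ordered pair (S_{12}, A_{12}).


T_{12} = -4
T_{21} = -8
S_{12} = (-4 + -8)/2 = -12/2 = -6
A_{12} = (-4 - -8)/2 = 4/2 = 2
Check: S + A = -6 + 2 = -4 = T_{12}.

(-6, 2)


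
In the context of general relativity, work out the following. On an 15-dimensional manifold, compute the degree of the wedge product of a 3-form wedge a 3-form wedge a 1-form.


The degree of a wedge product is the sum of the degrees of the individual forms.
Degrees: 3, 3, 1
Total degree = 3 + 3 + 1 = 7

7


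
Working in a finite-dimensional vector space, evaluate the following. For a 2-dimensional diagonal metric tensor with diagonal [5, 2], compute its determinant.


For a diagonal metric, the determinant is the product of diagonal entries.
Diagonal entries: 5, 2
det(g) = 5 * 2 = 10

10


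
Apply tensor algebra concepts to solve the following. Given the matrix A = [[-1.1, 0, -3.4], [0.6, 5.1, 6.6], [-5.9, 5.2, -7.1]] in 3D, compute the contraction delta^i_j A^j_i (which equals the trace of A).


The contraction (trace) of a rank-2 tensor is the sum of its diagonal elements.
Diagonal entries: A[1,1] = -1.1, A[2,2] = 5.1, A[3,3] = -7.1
Tr(A) = -1.1 + 5.1 + -7.1 = -3.1

-3.1


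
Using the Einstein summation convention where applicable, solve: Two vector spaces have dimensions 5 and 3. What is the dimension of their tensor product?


The dimension of a tensor product is the product of dimensions.
dim(V) = 5, dim(W) = 3
dim(V (x) W) = 5 * 3 = 15

15


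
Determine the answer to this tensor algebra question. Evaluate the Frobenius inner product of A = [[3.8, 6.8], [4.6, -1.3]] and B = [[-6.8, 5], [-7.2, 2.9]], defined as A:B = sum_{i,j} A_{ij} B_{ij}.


A:B = sum over all i,j of A_{ij} * B_{ij}.
Row 1: 3.8*-6.8=-25.84, 6.8*5=34 => row sum = 8.16
Row 2: 4.6*-7.2=-33.12, -1.3*2.9=-3.77 => row sum = -36.89
Total = 8.16 + -36.89 = -28.73

-28.73


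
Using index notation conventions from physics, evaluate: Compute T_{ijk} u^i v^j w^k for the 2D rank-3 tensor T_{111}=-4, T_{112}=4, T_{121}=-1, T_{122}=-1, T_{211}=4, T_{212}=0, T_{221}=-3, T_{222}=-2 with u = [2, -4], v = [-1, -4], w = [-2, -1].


S = sum over i,j,k of T_{ijk} u_i v_j w_k. Expanding all 8 terms:
T_{111}*u_1*v_1*w_1 = -4*2*-1*-2 = -16  (running total: -16)
T_{112}*u_1*v_1*w_2 = 4*2*-1*-1 = 8  (running total: -8)
T_{121}*u_1*v_2*w_1 = -1*2*-4*-2 = -16  (running total: -24)
T_{122}*u_1*v_2*w_2 = -1*2*-4*-1 = -8  (running total: -32)
T_{211}*u_2*v_1*w_1 = 4*-4*-1*-2 = -32  (running total: -64)
T_{212}*u_2*v_1*w_2 = 0*-4*-1*-1 = 0  (running total: -64)
T_{221}*u_2*v_2*w_1 = -3*-4*-4*-2 = 96  (running total: 32)
T_{222}*u_2*v_2*w_2 = -2*-4*-4*-1 = 32  (running total: 64)
S = 64

64


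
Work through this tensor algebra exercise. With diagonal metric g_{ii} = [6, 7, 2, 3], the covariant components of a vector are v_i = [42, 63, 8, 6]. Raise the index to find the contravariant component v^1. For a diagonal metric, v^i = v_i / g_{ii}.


To raise an index with a diagonal metric: v^i = v_i / g_{ii}.
For index 1: v_1 = 42, g_{11} = 6
v^1 = 42 / 6 = 7

7


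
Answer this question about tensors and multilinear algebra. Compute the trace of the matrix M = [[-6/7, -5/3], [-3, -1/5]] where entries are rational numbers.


The trace is the sum of diagonal entries.
Diagonal: M[1,1] = -6/7, M[2,2] = -1/5
Tr(M) = -6/7 + -1/5
Computing step by step:
After adding M[1,1]: -6/7
After adding M[2,2]: -37/35
Tr(M) = -37/35

-37/35


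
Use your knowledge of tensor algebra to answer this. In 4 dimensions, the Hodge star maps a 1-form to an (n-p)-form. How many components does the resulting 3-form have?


The Hodge dual of a p-form on an n-dimensional manifold is an (n-p)-form.
n = 4, p = 1, so dual degree = 4 - 1 = 3
The number of components is C(n, n-p) = C(4, 3) = 4

4


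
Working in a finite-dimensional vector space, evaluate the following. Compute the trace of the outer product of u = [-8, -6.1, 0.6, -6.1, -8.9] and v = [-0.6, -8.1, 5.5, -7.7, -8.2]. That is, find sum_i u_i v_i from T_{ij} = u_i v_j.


The outer product gives T_{ij} = u_i v_j.
The trace (contraction) is Tr(T) = sum_i T_{ii} = sum_i u_i v_i.
Diagonal entries:
T_{11} = u_1 * v_1 = -8 * -0.6 = 4.8
T_{22} = u_2 * v_2 = -6.1 * -8.1 = 49.41
T_{33} = u_3 * v_3 = 0.6 * 5.5 = 3.3
T_{44} = u_4 * v_4 = -6.1 * -7.7 = 46.97
T_{55} = u_5 * v_5 = -8.9 * -8.2 = 72.98
Tr(T) = 4.8 + 49.41 + 3.3 + 46.97 + 72.98 = 177.46

177.46


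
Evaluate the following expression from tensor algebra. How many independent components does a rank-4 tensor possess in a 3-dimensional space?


The number of components of a rank-r tensor in d dimensions is d^r.
Here d = 3 and r = 4.
3^4 = 81

81


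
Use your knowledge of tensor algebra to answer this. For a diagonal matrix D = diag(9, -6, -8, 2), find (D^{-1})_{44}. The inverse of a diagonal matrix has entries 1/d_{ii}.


For a diagonal matrix, the inverse has entries (D^{-1})_{ii} = 1/d_{ii}.
The diagonal entries are: d_{11} = 9, d_{22} = -6, d_{33} = -8, d_{44} = 2
We need (D^{-1})_{44} = 1/d_{44} = 1/2 = 1/2

1/2


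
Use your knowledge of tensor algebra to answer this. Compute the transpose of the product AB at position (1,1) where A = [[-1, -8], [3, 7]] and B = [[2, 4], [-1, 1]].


(AB)^T_{ij} = (AB)_{ji} = sum_k A_{jk} B_{ki}.
For i=1, j=1 we need (AB)_{11}:
A_{11} * B_{11} = -1 * 2 = -2
A_{12} * B_{21} = -8 * -1 = 8
Sum = -2 + 8 = 6

6


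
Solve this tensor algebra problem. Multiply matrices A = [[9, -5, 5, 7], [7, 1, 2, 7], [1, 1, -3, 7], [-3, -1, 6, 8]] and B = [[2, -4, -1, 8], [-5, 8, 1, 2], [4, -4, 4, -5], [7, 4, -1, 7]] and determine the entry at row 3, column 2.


(AB)_{ij} = sum_k A_{ik} B_{kj}.
For i=3, j=2:
A_{31} * B_{12} = 1 * -4 = -4
A_{32} * B_{22} = 1 * 8 = 8
A_{33} * B_{32} = -3 * -4 = 12
A_{34} * B_{42} = 7 * 4 = 28
Sum = -4 + 8 + 12 + 28 = 44

44


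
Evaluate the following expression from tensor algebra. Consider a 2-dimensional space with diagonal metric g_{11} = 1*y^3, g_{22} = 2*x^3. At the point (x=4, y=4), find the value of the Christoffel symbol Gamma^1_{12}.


For a diagonal metric, Gamma^k_{ij} = (1/2) g^{kk} (dg_{ik}/dx_j + dg_{jk}/dx_i - dg_{ij}/dx_k).
The metric is diagonal, so g_{ab} = 0 for a != b.
At the given point: g_{11} = 64, g_{22} = 128
g^{11} = 1/64
dg_{11}/dx_2 = dg_{11}/dx_2 = 48
dg_{21}/dx_1 = 0 (off-diagonal)
dg_{12}/dx_1 = 0 (off-diagonal)
Numerator = 48 + 0 - 0 = 48
Gamma^1_{12} = 48 / (2 * 64) = 3/8

3/8


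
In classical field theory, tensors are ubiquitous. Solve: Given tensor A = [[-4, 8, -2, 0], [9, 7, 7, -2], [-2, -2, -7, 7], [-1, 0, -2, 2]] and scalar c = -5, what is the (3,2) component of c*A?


Scalar multiplication: (cA)_{ij} = c * A_{ij}.
c = -5
A_{32} = -2
(cA)_{32} = -5 * -2 = 10

10


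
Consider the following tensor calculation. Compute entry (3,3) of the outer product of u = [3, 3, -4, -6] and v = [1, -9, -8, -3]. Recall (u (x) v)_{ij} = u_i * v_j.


The outer product entry T_{ij} = u_i * v_j.
We need i=3, j=3.
u_3 = -4, v_3 = -8
T_{3,3} = -4 * -8 = 32

32


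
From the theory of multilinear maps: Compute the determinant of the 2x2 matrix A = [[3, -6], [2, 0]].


For a 2x2 matrix [[a, b], [c, d]], det = a*d - b*c.
a = 3, b = -6, c = 2, d = 0
a*d = 3 * 0 = 0
b*c = -6 * 2 = -12
det = 0 - -12 = 12

12


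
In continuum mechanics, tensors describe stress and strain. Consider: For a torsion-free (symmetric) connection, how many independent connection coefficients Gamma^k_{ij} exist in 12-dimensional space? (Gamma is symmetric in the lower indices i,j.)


Christoffel symbols Gamma^k_{ij} are symmetric in i,j, so there are d * d(d+1)/2 independent symbols.
d = 12
d(d+1)/2 = 12 * 13 / 2 = 78
Total = 12 * 78 = 936

936


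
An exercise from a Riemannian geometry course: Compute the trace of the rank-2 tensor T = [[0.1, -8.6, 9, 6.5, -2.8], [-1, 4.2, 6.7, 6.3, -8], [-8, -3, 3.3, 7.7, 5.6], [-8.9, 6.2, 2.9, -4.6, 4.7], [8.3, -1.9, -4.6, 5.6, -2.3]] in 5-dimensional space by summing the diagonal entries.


The contraction (trace) of a rank-2 tensor is the sum of its diagonal elements.
Diagonal entries: A[1,1] = 0.1, A[2,2] = 4.2, A[3,3] = 3.3, A[4,4] = -4.6, A[5,5] = -2.3
Tr(A) = 0.1 + 4.2 + 3.3 + -4.6 + -2.3 = 0.7

0.7


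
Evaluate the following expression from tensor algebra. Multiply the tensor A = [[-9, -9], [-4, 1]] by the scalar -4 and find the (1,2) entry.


Scalar multiplication: (cA)_{ij} = c * A_{ij}.
c = -4
A_{12} = -9
(cA)_{12} = -4 * -9 = 36

36


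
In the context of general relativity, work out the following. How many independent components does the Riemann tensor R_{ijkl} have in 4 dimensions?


The Riemann tensor in d dimensions has d^2(d^2 - 1)/12 independent components.
d = 4, so d^2 = 16
d^2 - 1 = 15
d^2(d^2 - 1) = 16 * 15 = 240
Divide by 12: 240 / 12 = 20

20


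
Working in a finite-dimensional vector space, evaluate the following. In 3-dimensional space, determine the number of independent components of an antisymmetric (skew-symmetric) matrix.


An antisymmetric rank-2 tensor satisfies A_{ij} = -A_{ji}, so diagonal entries are zero.
The independent components are the upper-triangular entries: C(n, 2) = n(n-1)/2.
n = 3
C(3, 2) = 3 * 2 / 2 = 6 / 2 = 3

3


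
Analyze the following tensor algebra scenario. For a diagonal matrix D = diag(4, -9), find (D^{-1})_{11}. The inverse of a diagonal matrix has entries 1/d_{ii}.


For a diagonal matrix, the inverse has entries (D^{-1})_{ii} = 1/d_{ii}.
The diagonal entries are: d_{11} = 4, d_{22} = -9
We need (D^{-1})_{11} = 1/d_{11} = 1/4 = 1/4

1/4


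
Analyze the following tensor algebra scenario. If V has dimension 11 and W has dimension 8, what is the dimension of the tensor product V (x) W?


The dimension of a tensor product is the product of dimensions.
dim(V) = 11, dim(W) = 8
dim(V (x) W) = 11 * 8 = 88

88


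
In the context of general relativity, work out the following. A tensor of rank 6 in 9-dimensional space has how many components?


The number of components of a rank-r tensor in d dimensions is d^r.
Here d = 9 and r = 6.
9^6 = 531441

531441


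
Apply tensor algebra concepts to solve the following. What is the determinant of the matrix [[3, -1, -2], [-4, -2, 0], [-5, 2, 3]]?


Expanding along the first row, det(A) = a11*M_11 - a12*M_12 + a13*M_13, where M_1j is the (1,j) minor.
Minor M_11 = -2*3 - 0*2 = -6
Minor M_12 = -4*3 - 0*-5 = -12
Minor M_13 = -4*2 - -2*-5 = -18
det = 3*(-6) - -1*(-12) + -2*(-18)
    = -18 - 12 + 36
    = 6

6


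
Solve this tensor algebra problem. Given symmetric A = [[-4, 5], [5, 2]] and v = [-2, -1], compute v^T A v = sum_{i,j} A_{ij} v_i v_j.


First compute Av:
(Av)_1 = -4*-2 + 5*-1 = 3
(Av)_2 = 5*-2 + 2*-1 = -12
Av = [3, -12]
Then v^T (Av) = -2*3 + -1*-12
= -6 + 12 = 6

6


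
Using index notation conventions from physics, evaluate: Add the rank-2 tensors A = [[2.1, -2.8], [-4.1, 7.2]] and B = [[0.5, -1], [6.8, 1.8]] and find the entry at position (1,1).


Tensor addition is component-wise: (A + B)_{ij} = A_{ij} + B_{ij}.
A_{11} = 2.1
B_{11} = 0.5
(A + B)_{11} = 2.1 + 0.5 = 2.6

2.6


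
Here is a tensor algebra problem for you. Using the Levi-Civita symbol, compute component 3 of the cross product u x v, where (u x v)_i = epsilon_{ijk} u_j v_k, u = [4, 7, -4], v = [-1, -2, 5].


(u x v)_3 = sum_{j,k} epsilon_{3jk} u_j v_k. Only permutations of (1,2,3) contribute; the two non-zero terms are:
eps_{312} u_1 v_2 = 1 * 4 * -2 = -8
eps_{321} u_2 v_1 = -1 * 7 * -1 = 7
(u x v)_3 = -1

-1


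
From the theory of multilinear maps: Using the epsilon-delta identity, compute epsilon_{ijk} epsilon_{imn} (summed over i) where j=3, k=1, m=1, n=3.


Using the identity: epsilon_{ijk} epsilon_{imn} = delta_{jm} delta_{kn} - delta_{jn} delta_{km}.
delta_{31} = 0
delta_{13} = 0
delta_{33} = 1
delta_{11} = 1
Result = 0 * 0 - 1 * 1 = 0 - 1 = -1

-1


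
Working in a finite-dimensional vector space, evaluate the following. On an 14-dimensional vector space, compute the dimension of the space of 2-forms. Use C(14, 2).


The dimension of the space of p-forms on an n-dimensional space is C(n, p).
n = 14, p = 2
C(14, 2) = 14! / (2! * 12!) = 91

91


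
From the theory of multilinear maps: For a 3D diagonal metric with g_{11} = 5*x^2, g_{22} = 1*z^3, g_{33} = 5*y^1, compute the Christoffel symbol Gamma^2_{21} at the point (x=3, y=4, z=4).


For a diagonal metric, Gamma^k_{ij} = (1/2) g^{kk} (dg_{ik}/dx_j + dg_{jk}/dx_i - dg_{ij}/dx_k).
The metric is diagonal, so g_{ab} = 0 for a != b.
At the given point: g_{11} = 45, g_{22} = 64, g_{33} = 20
g^{22} = 1/64
dg_{22}/dx_1 = dg_{22}/dx_1 = 0
dg_{12}/dx_2 = 0 (off-diagonal)
dg_{21}/dx_2 = 0 (off-diagonal)
Numerator = 0 + 0 - 0 = 0
Gamma^2_{21} = 0 / (2 * 64) = 0

0


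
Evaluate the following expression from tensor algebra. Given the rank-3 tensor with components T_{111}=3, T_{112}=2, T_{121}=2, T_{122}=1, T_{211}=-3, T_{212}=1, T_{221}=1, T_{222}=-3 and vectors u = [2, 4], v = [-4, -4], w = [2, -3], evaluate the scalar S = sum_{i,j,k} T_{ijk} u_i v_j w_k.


S = sum over i,j,k of T_{ijk} u_i v_j w_k. Expanding all 8 terms:
T_{111}*u_1*v_1*w_1 = 3*2*-4*2 = -48  (running total: -48)
T_{112}*u_1*v_1*w_2 = 2*2*-4*-3 = 48  (running total: 0)
T_{121}*u_1*v_2*w_1 = 2*2*-4*2 = -32  (running total: -32)
T_{122}*u_1*v_2*w_2 = 1*2*-4*-3 = 24  (running total: -8)
T_{211}*u_2*v_1*w_1 = -3*4*-4*2 = 96  (running total: 88)
T_{212}*u_2*v_1*w_2 = 1*4*-4*-3 = 48  (running total: 136)
T_{221}*u_2*v_2*w_1 = 1*4*-4*2 = -32  (running total: 104)
T_{222}*u_2*v_2*w_2 = -3*4*-4*-3 = -144  (running total: -40)
S = -40

-40


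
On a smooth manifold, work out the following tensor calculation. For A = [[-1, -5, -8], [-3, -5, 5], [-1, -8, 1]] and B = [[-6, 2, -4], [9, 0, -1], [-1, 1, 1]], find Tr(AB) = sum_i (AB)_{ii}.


Tr(AB) = sum_i (AB)_{ii} where (AB)_{ii} = sum_k A_{ik} B_{ki}.
(AB)_{11} = -1*-6 + -5*9 + -8*-1 = -31
(AB)_{22} = -3*2 + -5*0 + 5*1 = -1
(AB)_{33} = -1*-4 + -8*-1 + 1*1 = 13
Tr(AB) = -31 + -1 + 13 = -19

-19


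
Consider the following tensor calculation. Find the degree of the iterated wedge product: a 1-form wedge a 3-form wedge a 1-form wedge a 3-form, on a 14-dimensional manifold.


The degree of a wedge product is the sum of the degrees of the individual forms.
Degrees: 1, 3, 1, 3
Total degree = 1 + 3 + 1 + 3 = 8

8


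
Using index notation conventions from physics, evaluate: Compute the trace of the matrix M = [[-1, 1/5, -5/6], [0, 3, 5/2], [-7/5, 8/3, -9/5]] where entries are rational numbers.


The trace is the sum of diagonal entries.
Diagonal: M[1,1] = -1, M[2,2] = 3, M[3,3] = -9/5
Tr(M) = -1 + 3 + -9/5
Computing step by step:
After adding M[1,1]: -1
After adding M[2,2]: 2
After adding M[3,3]: 1/5
Tr(M) = 1/5

1/5


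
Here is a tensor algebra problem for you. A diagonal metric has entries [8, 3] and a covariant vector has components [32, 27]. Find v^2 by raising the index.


To raise an index with a diagonal metric: v^i = v_i / g_{ii}.
For index 2: v_2 = 27, g_{22} = 3
v^2 = 27 / 3 = 9

9


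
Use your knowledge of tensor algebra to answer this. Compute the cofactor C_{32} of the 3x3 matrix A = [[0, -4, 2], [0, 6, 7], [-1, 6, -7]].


To find cofactor C_{32}, delete row 3 and column 2.
The resulting 2x2 submatrix is: [[0, 2], [0, 7]]
Minor M_{32} = 0*7 - 2*0
  = 0 - 0 = 0
Sign = (-1)^(3+2) = (-1)^5 = -1
Cofactor C_{32} = -1 * 0 = 0

0


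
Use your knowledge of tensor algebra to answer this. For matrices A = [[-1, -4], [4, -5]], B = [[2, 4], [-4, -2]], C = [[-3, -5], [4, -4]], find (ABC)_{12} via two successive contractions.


(ABC)_{12} = sum_m (AB)_{1m} C_{m2}. First compute row 1 of AB.
(AB)_{11} = -1*2 + -4*-4 = 14
(AB)_{12} = -1*4 + -4*-2 = 4
Now contract with column 2 of C:
(AB)_{11} * C_{12} = 14 * -5 = -70
(AB)_{12} * C_{22} = 4 * -4 = -16
(ABC)_{12} = -70 + -16 = -86

-86


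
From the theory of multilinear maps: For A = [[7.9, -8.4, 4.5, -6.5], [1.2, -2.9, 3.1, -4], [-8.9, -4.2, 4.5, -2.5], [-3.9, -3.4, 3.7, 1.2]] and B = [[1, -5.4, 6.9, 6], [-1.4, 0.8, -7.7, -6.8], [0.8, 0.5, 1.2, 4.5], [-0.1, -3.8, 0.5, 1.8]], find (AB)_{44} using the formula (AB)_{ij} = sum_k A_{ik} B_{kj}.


(AB)_{ij} = sum_k A_{ik} B_{kj}.
For i=4, j=4:
A_{41} * B_{14} = -3.9 * 6 = -23.4
A_{42} * B_{24} = -3.4 * -6.8 = 23.12
A_{43} * B_{34} = 3.7 * 4.5 = 16.65
A_{44} * B_{44} = 1.2 * 1.8 = 2.16
Sum = -23.4 + 23.12 + 16.65 + 2.16 = 18.53

18.53


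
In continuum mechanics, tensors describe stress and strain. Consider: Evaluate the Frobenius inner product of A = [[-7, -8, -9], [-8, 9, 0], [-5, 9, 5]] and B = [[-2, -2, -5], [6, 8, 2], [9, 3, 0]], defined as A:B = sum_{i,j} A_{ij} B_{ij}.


A:B = sum over all i,j of A_{ij} * B_{ij}.
Row 1: -7*-2=14, -8*-2=16, -9*-5=45 => row sum = 75
Row 2: -8*6=-48, 9*8=72, 0*2=0 => row sum = 24
Row 3: -5*9=-45, 9*3=27, 5*0=0 => row sum = -18
Total = 75 + 24 + -18 = 81

81


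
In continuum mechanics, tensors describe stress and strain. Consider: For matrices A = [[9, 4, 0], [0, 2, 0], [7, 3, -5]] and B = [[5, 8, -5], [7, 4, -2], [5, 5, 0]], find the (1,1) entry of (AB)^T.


(AB)^T_{ij} = (AB)_{ji} = sum_k A_{jk} B_{ki}.
For i=1, j=1 we need (AB)_{11}:
A_{11} * B_{11} = 9 * 5 = 45
A_{12} * B_{21} = 4 * 7 = 28
A_{13} * B_{31} = 0 * 5 = 0
Sum = 45 + 28 + 0 = 73

73


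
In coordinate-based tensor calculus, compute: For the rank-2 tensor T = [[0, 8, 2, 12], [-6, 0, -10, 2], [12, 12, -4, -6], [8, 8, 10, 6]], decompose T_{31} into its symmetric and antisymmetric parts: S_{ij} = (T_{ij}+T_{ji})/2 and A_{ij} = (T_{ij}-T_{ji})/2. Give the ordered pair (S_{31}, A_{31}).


T_{31} = 12
T_{13} = 2
S_{31} = (12 + 2)/2 = 14/2 = 7
A_{31} = (12 - 2)/2 = 10/2 = 5
Check: S + A = 7 + 5 = 12 = T_{31}.

(7, 5)


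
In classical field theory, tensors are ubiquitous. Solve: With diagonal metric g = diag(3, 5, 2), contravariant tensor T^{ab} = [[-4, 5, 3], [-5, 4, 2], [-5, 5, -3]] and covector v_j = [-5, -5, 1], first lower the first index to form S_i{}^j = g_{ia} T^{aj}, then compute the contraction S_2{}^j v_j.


Step 1: lower the first index. For a diagonal metric, g_{ia} T^{aj} = g_{ii} T^{ij} (no sum on i).
g_{22} = 5
S_2{}^1 = 5 * T^{21} = 5 * -5 = -25
S_2{}^2 = 5 * T^{22} = 5 * 4 = 20
S_2{}^3 = 5 * T^{23} = 5 * 2 = 10
Step 2: contract S_2{}^j with v_j.
S_2{}^1 * v_1 = -25 * -5 = 125
S_2{}^2 * v_2 = 20 * -5 = -100
S_2{}^3 * v_3 = 10 * 1 = 10
Result = 125 + -100 + 10 = 35

35


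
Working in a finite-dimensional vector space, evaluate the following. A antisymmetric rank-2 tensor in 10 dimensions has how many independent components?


A antisymmetric rank-2 tensor in d dimensions has d(d-1)/2 independent components.
d = 10
d(d-1)/2 = 10 * 9 / 2 = 90 / 2 = 45

45


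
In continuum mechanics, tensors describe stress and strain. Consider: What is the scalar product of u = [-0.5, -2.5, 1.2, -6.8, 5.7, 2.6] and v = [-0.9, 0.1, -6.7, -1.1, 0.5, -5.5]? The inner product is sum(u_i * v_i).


The inner product u . v = sum of u_i * v_i.
Term-by-term: -0.5 * -0.9, -2.5 * 0.1, 1.2 * -6.7, -6.8 * -1.1, 5.7 * 0.5, 2.6 * -5.5
Products: 0.45, -0.25, -8.04, 7.48, 2.85, -14.3
Sum = 0.45 + -0.25 + -8.04 + 7.48 + 2.85 + -14.3 = -11.81

-11.81


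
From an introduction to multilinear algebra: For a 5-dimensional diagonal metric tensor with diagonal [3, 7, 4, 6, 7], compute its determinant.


For a diagonal metric, the determinant is the product of diagonal entries.
Diagonal entries: 3, 7, 4, 6, 7
det(g) = 3 * 7 * 4 * 6 * 7 = 3528

3528


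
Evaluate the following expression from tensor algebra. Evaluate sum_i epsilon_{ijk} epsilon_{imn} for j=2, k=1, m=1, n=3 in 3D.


Using the identity: epsilon_{ijk} epsilon_{imn} = delta_{jm} delta_{kn} - delta_{jn} delta_{km}.
delta_{21} = 0
delta_{13} = 0
delta_{23} = 0
delta_{11} = 1
Result = 0 * 0 - 0 * 1 = 0 - 0 = 0

0


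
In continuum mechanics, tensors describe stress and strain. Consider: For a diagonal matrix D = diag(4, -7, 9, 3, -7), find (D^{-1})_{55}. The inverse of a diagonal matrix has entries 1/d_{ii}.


For a diagonal matrix, the inverse has entries (D^{-1})_{ii} = 1/d_{ii}.
The diagonal entries are: d_{11} = 4, d_{22} = -7, d_{33} = 9, d_{44} = 3, d_{55} = -7
We need (D^{-1})_{55} = 1/d_{55} = 1/-7 = -1/7

-1/7


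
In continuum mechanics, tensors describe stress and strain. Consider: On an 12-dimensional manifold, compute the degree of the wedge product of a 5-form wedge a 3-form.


The degree of a wedge product is the sum of the degrees of the individual forms.
Degrees: 5, 3
Total degree = 5 + 3 = 8

8


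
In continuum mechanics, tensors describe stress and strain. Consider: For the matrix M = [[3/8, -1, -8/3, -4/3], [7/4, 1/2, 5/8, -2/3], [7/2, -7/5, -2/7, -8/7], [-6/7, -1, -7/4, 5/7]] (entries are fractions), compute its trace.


The trace is the sum of diagonal entries.
Diagonal: M[1,1] = 3/8, M[2,2] = 1/2, M[3,3] = -2/7, M[4,4] = 5/7
Tr(M) = 3/8 + 1/2 + -2/7 + 5/7
Computing step by step:
After adding M[1,1]: 3/8
After adding M[2,2]: 7/8
After adding M[3,3]: 33/56
After adding M[4,4]: 73/56
Tr(M) = 73/56

73/56


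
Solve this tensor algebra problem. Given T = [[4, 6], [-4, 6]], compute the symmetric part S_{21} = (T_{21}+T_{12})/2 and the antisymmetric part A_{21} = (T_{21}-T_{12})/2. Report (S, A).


T_{21} = -4
T_{12} = 6
S_{21} = (-4 + 6)/2 = 2/2 = 1
A_{21} = (-4 - 6)/2 = -10/2 = -5
Check: S + A = 1 + -5 = -4 = T_{21}.

(1, -5)


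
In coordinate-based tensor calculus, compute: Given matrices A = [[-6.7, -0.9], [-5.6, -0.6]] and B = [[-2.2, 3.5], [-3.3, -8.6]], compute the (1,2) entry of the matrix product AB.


(AB)_{ij} = sum_k A_{ik} B_{kj}.
For i=1, j=2:
A_{11} * B_{12} = -6.7 * 3.5 = -23.45
A_{12} * B_{22} = -0.9 * -8.6 = 7.74
Sum = -23.45 + 7.74 = -15.71

-15.71


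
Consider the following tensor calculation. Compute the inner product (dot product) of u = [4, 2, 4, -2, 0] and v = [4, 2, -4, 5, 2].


The inner product u . v = sum of u_i * v_i.
Term-by-term: 4 * 4, 2 * 2, 4 * -4, -2 * 5, 0 * 2
Products: 16, 4, -16, -10, 0
Sum = 16 + 4 + -16 + -10 + 0 = -6

-6


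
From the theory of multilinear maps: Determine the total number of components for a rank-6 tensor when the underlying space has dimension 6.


The number of components of a rank-r tensor in d dimensions is d^r.
Here d = 6 and r = 6.
6^6 = 46656

46656


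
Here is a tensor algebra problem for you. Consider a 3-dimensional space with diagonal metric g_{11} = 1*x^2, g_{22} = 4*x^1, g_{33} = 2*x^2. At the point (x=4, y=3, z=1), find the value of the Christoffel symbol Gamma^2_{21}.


For a diagonal metric, Gamma^k_{ij} = (1/2) g^{kk} (dg_{ik}/dx_j + dg_{jk}/dx_i - dg_{ij}/dx_k).
The metric is diagonal, so g_{ab} = 0 for a != b.
At the given point: g_{11} = 16, g_{22} = 16, g_{33} = 32
g^{22} = 1/16
dg_{22}/dx_1 = dg_{22}/dx_1 = 4
dg_{12}/dx_2 = 0 (off-diagonal)
dg_{21}/dx_2 = 0 (off-diagonal)
Numerator = 4 + 0 - 0 = 4
Gamma^2_{21} = 4 / (2 * 16) = 1/8

1/8


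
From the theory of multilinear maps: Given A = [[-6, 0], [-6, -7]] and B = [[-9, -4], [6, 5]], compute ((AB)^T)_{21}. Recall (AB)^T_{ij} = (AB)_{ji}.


(AB)^T_{ij} = (AB)_{ji} = sum_k A_{jk} B_{ki}.
For i=2, j=1 we need (AB)_{12}:
A_{11} * B_{12} = -6 * -4 = 24
A_{12} * B_{22} = 0 * 5 = 0
Sum = 24 + 0 = 24

24


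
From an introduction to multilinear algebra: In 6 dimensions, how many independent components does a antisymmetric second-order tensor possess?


A antisymmetric rank-2 tensor in d dimensions has d(d-1)/2 independent components.
d = 6
d(d-1)/2 = 6 * 5 / 2 = 30 / 2 = 15

15


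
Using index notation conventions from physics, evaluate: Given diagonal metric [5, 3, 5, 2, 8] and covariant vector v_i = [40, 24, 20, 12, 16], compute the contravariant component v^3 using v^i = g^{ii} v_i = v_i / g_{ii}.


To raise an index with a diagonal metric: v^i = v_i / g_{ii}.
For index 3: v_3 = 20, g_{33} = 5
v^3 = 20 / 5 = 4

4


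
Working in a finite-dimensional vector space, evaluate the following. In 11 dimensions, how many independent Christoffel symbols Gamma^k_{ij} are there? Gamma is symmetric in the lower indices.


Christoffel symbols Gamma^k_{ij} are symmetric in i,j, so there are d * d(d+1)/2 independent symbols.
d = 11
d(d+1)/2 = 11 * 12 / 2 = 66
Total = 11 * 66 = 726

726


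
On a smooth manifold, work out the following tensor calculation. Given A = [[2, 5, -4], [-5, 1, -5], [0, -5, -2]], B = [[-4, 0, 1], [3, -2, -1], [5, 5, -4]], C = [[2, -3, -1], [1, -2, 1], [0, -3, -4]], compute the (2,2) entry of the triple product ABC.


(ABC)_{22} = sum_m (AB)_{2m} C_{m2}. First compute row 2 of AB.
(AB)_{21} = -5*-4 + 1*3 + -5*5 = -2
(AB)_{22} = -5*0 + 1*-2 + -5*5 = -27
(AB)_{23} = -5*1 + 1*-1 + -5*-4 = 14
Now contract with column 2 of C:
(AB)_{21} * C_{12} = -2 * -3 = 6
(AB)_{22} * C_{22} = -27 * -2 = 54
(AB)_{23} * C_{32} = 14 * -3 = -42
(ABC)_{22} = 6 + 54 + -42 = 18

18


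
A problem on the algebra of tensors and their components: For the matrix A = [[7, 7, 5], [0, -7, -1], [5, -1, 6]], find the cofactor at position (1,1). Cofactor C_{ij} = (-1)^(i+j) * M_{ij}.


To find cofactor C_{11}, delete row 1 and column 1.
The resulting 2x2 submatrix is: [[-7, -1], [-1, 6]]
Minor M_{11} = -7*6 - -1*-1
  = -42 - 1 = -43
Sign = (-1)^(1+1) = (-1)^2 = 1
Cofactor C_{11} = 1 * -43 = -43

-43


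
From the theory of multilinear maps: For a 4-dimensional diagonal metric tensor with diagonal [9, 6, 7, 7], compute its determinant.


For a diagonal metric, the determinant is the product of diagonal entries.
Diagonal entries: 9, 6, 7, 7
det(g) = 9 * 6 * 7 * 7 = 2646

2646


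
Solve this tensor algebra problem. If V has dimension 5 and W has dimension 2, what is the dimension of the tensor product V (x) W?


The dimension of a tensor product is the product of dimensions.
dim(V) = 5, dim(W) = 2
dim(V (x) W) = 5 * 2 = 10

10


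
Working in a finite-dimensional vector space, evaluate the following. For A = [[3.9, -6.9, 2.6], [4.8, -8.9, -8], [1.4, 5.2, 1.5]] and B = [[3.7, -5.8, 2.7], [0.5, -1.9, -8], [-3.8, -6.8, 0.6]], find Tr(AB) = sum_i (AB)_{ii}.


Tr(AB) = sum_i (AB)_{ii} where (AB)_{ii} = sum_k A_{ik} B_{ki}.
(AB)_{11} = 3.9*3.7 + -6.9*0.5 + 2.6*-3.8 = 1.1
(AB)_{22} = 4.8*-5.8 + -8.9*-1.9 + -8*-6.8 = 43.47
(AB)_{33} = 1.4*2.7 + 5.2*-8 + 1.5*0.6 = -36.92
Tr(AB) = 1.1 + 43.47 + -36.92 = 7.65

7.65


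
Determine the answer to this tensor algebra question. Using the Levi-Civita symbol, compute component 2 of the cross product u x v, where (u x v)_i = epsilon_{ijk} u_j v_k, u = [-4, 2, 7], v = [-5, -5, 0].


(u x v)_2 = sum_{j,k} epsilon_{2jk} u_j v_k. Only permutations of (1,2,3) contribute; the two non-zero terms are:
eps_{213} u_1 v_3 = -1 * -4 * 0 = 0
eps_{231} u_3 v_1 = 1 * 7 * -5 = -35
(u x v)_2 = -35

-35


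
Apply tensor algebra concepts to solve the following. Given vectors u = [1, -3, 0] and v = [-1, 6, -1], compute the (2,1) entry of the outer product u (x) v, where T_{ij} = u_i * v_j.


The outer product entry T_{ij} = u_i * v_j.
We need i=2, j=1.
u_2 = -3, v_1 = -1
T_{2,1} = -3 * -1 = 3

3


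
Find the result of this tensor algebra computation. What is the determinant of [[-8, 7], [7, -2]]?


For a 2x2 matrix [[a, b], [c, d]], det = a*d - b*c.
a = -8, b = 7, c = 7, d = -2
a*d = -8 * -2 = 16
b*c = 7 * 7 = 49
det = 16 - 49 = -33

-33


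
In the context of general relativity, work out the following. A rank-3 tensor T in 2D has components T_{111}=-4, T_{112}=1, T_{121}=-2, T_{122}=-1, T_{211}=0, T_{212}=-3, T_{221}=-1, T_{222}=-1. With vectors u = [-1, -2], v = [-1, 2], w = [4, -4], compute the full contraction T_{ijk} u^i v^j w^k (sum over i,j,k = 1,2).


S = sum over i,j,k of T_{ijk} u_i v_j w_k. Expanding all 8 terms:
T_{111}*u_1*v_1*w_1 = -4*-1*-1*4 = -16  (running total: -16)
T_{112}*u_1*v_1*w_2 = 1*-1*-1*-4 = -4  (running total: -20)
T_{121}*u_1*v_2*w_1 = -2*-1*2*4 = 16  (running total: -4)
T_{122}*u_1*v_2*w_2 = -1*-1*2*-4 = -8  (running total: -12)
T_{211}*u_2*v_1*w_1 = 0*-2*-1*4 = 0  (running total: -12)
T_{212}*u_2*v_1*w_2 = -3*-2*-1*-4 = 24  (running total: 12)
T_{221}*u_2*v_2*w_1 = -1*-2*2*4 = 16  (running total: 28)
T_{222}*u_2*v_2*w_2 = -1*-2*2*-4 = -16  (running total: 12)
S = 12

12


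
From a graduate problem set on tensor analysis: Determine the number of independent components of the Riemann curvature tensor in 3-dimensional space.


The Riemann tensor in d dimensions has d^2(d^2 - 1)/12 independent components.
d = 3, so d^2 = 9
d^2 - 1 = 8
d^2(d^2 - 1) = 9 * 8 = 72
Divide by 12: 72 / 12 = 6

6


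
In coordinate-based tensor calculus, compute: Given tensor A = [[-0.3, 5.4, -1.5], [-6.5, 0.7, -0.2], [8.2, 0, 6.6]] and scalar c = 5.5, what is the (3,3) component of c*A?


Scalar multiplication: (cA)_{ij} = c * A_{ij}.
c = 5.5
A_{33} = 6.6
(cA)_{33} = 5.5 * 6.6 = 36.3

36.3


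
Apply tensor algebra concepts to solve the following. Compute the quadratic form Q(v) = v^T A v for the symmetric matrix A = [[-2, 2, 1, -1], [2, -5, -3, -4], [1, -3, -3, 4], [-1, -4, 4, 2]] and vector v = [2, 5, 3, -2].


First compute Av:
(Av)_1 = -2*2 + 2*5 + 1*3 + -1*-2 = 11
(Av)_2 = 2*2 + -5*5 + -3*3 + -4*-2 = -22
(Av)_3 = 1*2 + -3*5 + -3*3 + 4*-2 = -30
(Av)_4 = -1*2 + -4*5 + 4*3 + 2*-2 = -14
Av = [11, -22, -30, -14]
Then v^T (Av) = 2*11 + 5*-22 + 3*-30 + -2*-14
= 22 + -110 + -90 + 28 = -150

-150


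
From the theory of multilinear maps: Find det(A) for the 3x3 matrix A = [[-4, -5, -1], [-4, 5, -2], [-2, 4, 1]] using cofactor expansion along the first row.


Expanding along the first row, det(A) = a11*M_11 - a12*M_12 + a13*M_13, where M_1j is the (1,j) minor.
Minor M_11 = 5*1 - -2*4 = 13
Minor M_12 = -4*1 - -2*-2 = -8
Minor M_13 = -4*4 - 5*-2 = -6
det = -4*(13) - -5*(-8) + -1*(-6)
    = -52 - 40 + 6
    = -86

-86


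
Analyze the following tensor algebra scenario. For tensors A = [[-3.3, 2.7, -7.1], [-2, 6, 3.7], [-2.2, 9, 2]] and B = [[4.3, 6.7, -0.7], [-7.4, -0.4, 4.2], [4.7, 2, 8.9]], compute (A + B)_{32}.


Tensor addition is component-wise: (A + B)_{ij} = A_{ij} + B_{ij}.
A_{32} = 9
B_{32} = 2
(A + B)_{32} = 9 + 2 = 11

11


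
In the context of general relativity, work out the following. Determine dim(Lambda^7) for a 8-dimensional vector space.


The dimension of the space of p-forms on an n-dimensional space is C(n, p).
n = 8, p = 7
C(8, 7) = 8! / (7! * 1!) = 8

8


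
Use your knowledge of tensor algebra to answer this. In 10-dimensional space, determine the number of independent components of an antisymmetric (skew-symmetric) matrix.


An antisymmetric rank-2 tensor satisfies A_{ij} = -A_{ji}, so diagonal entries are zero.
The independent components are the upper-triangular entries: C(n, 2) = n(n-1)/2.
n = 10
C(10, 2) = 10 * 9 / 2 = 90 / 2 = 45

45


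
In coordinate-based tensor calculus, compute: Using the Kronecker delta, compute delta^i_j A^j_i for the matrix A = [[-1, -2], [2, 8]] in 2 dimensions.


The contraction (trace) of a rank-2 tensor is the sum of its diagonal elements.
Diagonal entries: A[1,1] = -1, A[2,2] = 8
Tr(A) = -1 + 8 = 7

7


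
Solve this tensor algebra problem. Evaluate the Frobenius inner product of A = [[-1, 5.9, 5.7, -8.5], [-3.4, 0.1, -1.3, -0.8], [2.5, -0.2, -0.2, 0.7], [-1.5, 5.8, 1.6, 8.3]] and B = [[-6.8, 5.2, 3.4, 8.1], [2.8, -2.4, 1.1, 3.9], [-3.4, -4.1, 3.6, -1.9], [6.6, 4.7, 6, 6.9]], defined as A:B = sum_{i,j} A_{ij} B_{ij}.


A:B = sum over all i,j of A_{ij} * B_{ij}.
Row 1: -1*-6.8=6.8, 5.9*5.2=30.68, 5.7*3.4=19.38, -8.5*8.1=-68.85 => row sum = -11.99
Row 2: -3.4*2.8=-9.52, 0.1*-2.4=-0.24, -1.3*1.1=-1.43, -0.8*3.9=-3.12 => row sum = -14.31
Row 3: 2.5*-3.4=-8.5, -0.2*-4.1=0.82, -0.2*3.6=-0.72, 0.7*-1.9=-1.33 => row sum = -9.73
Row 4: -1.5*6.6=-9.9, 5.8*4.7=27.26, 1.6*6=9.6, 8.3*6.9=57.27 => row sum = 84.23
Total = -11.99 + -14.31 + -9.73 + 84.23 = 48.2

48.2


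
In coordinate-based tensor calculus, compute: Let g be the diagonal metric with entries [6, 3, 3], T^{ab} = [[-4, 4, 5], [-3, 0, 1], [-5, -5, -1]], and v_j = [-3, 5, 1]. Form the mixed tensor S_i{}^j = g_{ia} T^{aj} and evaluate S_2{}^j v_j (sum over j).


Step 1: lower the first index. For a diagonal metric, g_{ia} T^{aj} = g_{ii} T^{ij} (no sum on i).
g_{22} = 3
S_2{}^1 = 3 * T^{21} = 3 * -3 = -9
S_2{}^2 = 3 * T^{22} = 3 * 0 = 0
S_2{}^3 = 3 * T^{23} = 3 * 1 = 3
Step 2: contract S_2{}^j with v_j.
S_2{}^1 * v_1 = -9 * -3 = 27
S_2{}^2 * v_2 = 0 * 5 = 0
S_2{}^3 * v_3 = 3 * 1 = 3
Result = 27 + 0 + 3 = 30

30


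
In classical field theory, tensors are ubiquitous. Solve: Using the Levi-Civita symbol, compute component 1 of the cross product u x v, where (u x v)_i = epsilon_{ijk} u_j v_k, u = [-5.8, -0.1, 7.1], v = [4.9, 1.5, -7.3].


(u x v)_1 = sum_{j,k} epsilon_{1jk} u_j v_k. Only permutations of (1,2,3) contribute; the two non-zero terms are:
eps_{123} u_2 v_3 = 1 * -0.1 * -7.3 = 0.73
eps_{132} u_3 v_2 = -1 * 7.1 * 1.5 = -10.65
(u x v)_1 = -9.92

-9.92


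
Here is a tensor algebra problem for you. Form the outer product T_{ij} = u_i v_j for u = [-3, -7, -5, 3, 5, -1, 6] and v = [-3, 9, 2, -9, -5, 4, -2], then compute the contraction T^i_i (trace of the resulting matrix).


The outer product gives T_{ij} = u_i v_j.
The trace (contraction) is Tr(T) = sum_i T_{ii} = sum_i u_i v_i.
Diagonal entries:
T_{11} = u_1 * v_1 = -3 * -3 = 9
T_{22} = u_2 * v_2 = -7 * 9 = -63
T_{33} = u_3 * v_3 = -5 * 2 = -10
T_{44} = u_4 * v_4 = 3 * -9 = -27
T_{55} = u_5 * v_5 = 5 * -5 = -25
T_{66} = u_6 * v_6 = -1 * 4 = -4
T_{77} = u_7 * v_7 = 6 * -2 = -12
Tr(T) = 9 + -63 + -10 + -27 + -25 + -4 + -12 = -132

-132


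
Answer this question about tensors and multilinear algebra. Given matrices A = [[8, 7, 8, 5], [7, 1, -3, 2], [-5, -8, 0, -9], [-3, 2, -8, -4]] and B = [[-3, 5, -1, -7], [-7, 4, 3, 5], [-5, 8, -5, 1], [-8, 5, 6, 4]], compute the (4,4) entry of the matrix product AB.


(AB)_{ij} = sum_k A_{ik} B_{kj}.
For i=4, j=4:
A_{41} * B_{14} = -3 * -7 = 21
A_{42} * B_{24} = 2 * 5 = 10
A_{43} * B_{34} = -8 * 1 = -8
A_{44} * B_{44} = -4 * 4 = -16
Sum = 21 + 10 + -8 + -16 = 7

7


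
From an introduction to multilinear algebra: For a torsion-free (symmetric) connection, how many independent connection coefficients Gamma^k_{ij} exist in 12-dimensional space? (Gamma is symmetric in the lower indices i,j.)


Christoffel symbols Gamma^k_{ij} are symmetric in i,j, so there are d * d(d+1)/2 independent symbols.
d = 12
d(d+1)/2 = 12 * 13 / 2 = 78
Total = 12 * 78 = 936

936


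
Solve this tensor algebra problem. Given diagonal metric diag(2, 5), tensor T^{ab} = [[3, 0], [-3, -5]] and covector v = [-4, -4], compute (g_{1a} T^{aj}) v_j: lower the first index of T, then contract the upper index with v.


Step 1: lower the first index. For a diagonal metric, g_{ia} T^{aj} = g_{ii} T^{ij} (no sum on i).
g_{11} = 2
S_1{}^1 = 2 * T^{11} = 2 * 3 = 6
S_1{}^2 = 2 * T^{12} = 2 * 0 = 0
Step 2: contract S_1{}^j with v_j.
S_1{}^1 * v_1 = 6 * -4 = -24
S_1{}^2 * v_2 = 0 * -4 = 0
Result = -24 + 0 = -24

-24


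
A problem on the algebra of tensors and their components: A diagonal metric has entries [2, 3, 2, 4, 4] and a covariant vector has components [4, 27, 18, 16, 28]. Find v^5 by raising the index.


To raise an index with a diagonal metric: v^i = v_i / g_{ii}.
For index 5: v_5 = 28, g_{55} = 4
v^5 = 28 / 4 = 7

7
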